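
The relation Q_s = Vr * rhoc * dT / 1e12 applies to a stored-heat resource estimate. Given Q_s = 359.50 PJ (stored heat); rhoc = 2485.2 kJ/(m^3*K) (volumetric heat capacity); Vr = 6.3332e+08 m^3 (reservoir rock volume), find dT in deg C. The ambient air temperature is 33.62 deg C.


dT = Q_s * 1e12 / (Vr * rhoc)
dT = 359.50 * 1e12 / (6.3332e+08 * 2485.2)
dT = 228.4096 K
Convert (temperature difference, 1 K = 1 deg C): 228.4096 K = 228.4096 deg C
dT = 228.41 deg C


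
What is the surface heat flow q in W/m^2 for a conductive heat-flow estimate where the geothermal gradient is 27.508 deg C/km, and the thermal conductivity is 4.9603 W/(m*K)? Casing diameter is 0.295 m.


q = k * grad / 1000
q = 4.9603 * 27.508 / 1000
q = 0.13645 W/m^2


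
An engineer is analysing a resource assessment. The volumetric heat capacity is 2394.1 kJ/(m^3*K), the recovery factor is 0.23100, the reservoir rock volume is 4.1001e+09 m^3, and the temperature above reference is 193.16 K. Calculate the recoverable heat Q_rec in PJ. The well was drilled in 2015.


Step 1: Q_s = Vr*rhoc*dT/1e12 = 4.1001e+09*2394.1*193.16/1e12 = 1896.068 PJ
Step 2: Q_rec = Q_s * RF = 1896.068 * 0.231 = 437.99 PJ
Q_rec = 437.99 PJ


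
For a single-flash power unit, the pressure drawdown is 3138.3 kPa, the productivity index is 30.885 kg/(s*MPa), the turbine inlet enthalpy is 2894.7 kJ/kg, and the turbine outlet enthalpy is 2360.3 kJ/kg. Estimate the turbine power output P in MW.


Step 1: mdot = PI * dP / 1000 = 30.885 * 3138.3 / 1000 = 96.92640 kg/s
Step 2: P = mdot*(h_in - h_out)/1000 = 96.92640*(2894.7 - 2360.3)/1000 = 51.797 MW
P = 51.797 MW


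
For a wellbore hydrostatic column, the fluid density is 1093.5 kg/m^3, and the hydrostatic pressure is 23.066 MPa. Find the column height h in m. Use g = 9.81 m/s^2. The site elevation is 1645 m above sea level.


h = P * 1e6 / (g * rho)
h = 23.066 * 1e6 / (9.81 * 1093.5)
h = 2150.2 m


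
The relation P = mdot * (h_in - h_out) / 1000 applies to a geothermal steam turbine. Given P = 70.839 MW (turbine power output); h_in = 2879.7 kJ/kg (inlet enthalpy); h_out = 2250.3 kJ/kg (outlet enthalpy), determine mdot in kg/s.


mdot = P * 1000 / (h_in - h_out)
mdot = 70.839 * 1000 / (2879.7 - 2250.3)
mdot = 112.55 kg/s


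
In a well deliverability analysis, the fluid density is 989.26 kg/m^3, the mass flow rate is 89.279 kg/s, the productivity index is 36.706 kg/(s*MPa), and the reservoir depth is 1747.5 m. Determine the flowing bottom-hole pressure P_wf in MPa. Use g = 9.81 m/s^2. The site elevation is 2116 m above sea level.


Step 1: P_i = rho*g*h/1e6 = 989.26*9.81*1747.5/1e6 = 16.95886 MPa
Step 2: P_wf = P_i - mdot/PI = 16.95886 - 89.279/36.706 = 14.527 MPa
P_wf = 14.527 MPa


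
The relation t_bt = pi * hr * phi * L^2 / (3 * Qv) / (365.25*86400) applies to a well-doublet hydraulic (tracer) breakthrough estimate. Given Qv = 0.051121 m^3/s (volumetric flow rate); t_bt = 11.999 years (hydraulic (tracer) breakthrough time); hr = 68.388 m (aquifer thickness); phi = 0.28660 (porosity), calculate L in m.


L = sqrt(t_bt*365.25*86400*3*Qv / (pi*hr*phi))
L = sqrt(11.999*365.25*86400*3*0.051121 / (pi*68.388*0.28660))
L = 971.14 m


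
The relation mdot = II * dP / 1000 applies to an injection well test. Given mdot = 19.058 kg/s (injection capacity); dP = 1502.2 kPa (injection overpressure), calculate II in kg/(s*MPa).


II = mdot * 1000 / dP
II = 19.058 * 1000 / 1502.2
II = 12.687 kg/(s*MPa)


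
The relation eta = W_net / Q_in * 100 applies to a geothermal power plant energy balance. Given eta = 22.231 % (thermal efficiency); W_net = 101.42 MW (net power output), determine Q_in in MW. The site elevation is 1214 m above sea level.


Q_in = W_net / (eta / 100)
Q_in = 101.42 / (22.231 / 100)
Q_in = 456.21 MW


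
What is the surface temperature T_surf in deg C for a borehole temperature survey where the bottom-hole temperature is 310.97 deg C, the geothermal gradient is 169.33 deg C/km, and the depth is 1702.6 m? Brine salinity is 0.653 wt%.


T_surf = T_d - grad * d / 1000
T_surf = 310.97 - 169.33 * 1702.6 / 1000
T_surf = 22.669 deg C


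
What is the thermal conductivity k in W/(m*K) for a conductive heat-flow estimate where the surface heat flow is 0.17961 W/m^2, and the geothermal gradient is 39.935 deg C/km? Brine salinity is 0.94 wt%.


k = q * 1000 / grad
k = 0.17961 * 1000 / 39.935
k = 4.4976 W/(m*K)


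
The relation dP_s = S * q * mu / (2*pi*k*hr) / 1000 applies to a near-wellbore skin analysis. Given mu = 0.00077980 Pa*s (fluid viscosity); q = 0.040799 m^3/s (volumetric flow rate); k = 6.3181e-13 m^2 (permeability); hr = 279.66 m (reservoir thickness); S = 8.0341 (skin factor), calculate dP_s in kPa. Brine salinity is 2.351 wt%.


dP_s = S * q * mu / (2*pi*k*hr) / 1000
dP_s = 8.0341 * 0.040799 * 0.00077980 / (2*pi*6.3181e-13*279.66) / 1000
dP_s = 230.24 kPa


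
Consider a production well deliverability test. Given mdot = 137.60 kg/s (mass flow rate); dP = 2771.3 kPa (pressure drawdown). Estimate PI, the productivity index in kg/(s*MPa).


PI = mdot * 1000 / dP
PI = 137.60 * 1000 / 2771.3
PI = 49.652 kg/(s*MPa)


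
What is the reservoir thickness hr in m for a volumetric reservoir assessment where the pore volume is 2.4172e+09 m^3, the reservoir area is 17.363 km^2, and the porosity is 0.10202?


hr = Vp / (A * 1e6 * phi)
hr = 2.4172e+09 / (17.363 * 1e6 * 0.10202)
hr = 1364.6 m


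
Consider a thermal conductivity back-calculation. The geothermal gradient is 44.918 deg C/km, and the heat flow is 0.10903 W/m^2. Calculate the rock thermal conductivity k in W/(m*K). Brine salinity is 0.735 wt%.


k = q / (grad / 1000)
k = 0.10903 / (44.918 / 1000)
k = 2.4273 W/(m*K)


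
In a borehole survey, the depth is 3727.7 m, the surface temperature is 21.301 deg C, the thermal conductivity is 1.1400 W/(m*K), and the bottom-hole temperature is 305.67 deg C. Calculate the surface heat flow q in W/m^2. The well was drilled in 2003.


Step 1: grad = (T_d - T_surf)/d * 1000 = (305.67 - 21.301)/3727.7 * 1000 = 76.28538 deg C/km
Step 2: q = k * grad / 1000 = 1.14 * 76.28538 / 1000 = 0.086965 W/m^2
q = 0.086965 W/m^2


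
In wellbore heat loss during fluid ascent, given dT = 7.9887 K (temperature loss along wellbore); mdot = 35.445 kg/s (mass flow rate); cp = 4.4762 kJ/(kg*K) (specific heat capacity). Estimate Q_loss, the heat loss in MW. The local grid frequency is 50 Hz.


Q_loss = mdot * cp * dT
Q_loss = 35.445 * 4.4762 * 7.9887
Q_loss = 1267.478 kW
Convert: 1267.478 kW * 0.001 = 1.2675 MW
Q_loss = 1.2675 MW


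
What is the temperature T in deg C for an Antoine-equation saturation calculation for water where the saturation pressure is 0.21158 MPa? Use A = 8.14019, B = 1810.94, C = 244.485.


T = B / (A - log10(P_sat * 760 / 0.101325)) - C
T = 1810.94 / (8.14019 - log10(0.21158 * 760 / 0.101325)) - 244.485
T = 122.13 deg C


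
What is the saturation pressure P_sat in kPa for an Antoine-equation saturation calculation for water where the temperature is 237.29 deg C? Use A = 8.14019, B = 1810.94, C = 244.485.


P_sat = 10^(A - B/(C + T)) / 760 * 0.101325
P_sat = 10^(8.14019 - 1810.94/(244.485 + 237.29)) / 760 * 0.101325
P_sat = 3.207757 MPa
Convert: 3.207757 MPa * 1000.0 = 3207.8 kPa
P_sat = 3207.8 kPa


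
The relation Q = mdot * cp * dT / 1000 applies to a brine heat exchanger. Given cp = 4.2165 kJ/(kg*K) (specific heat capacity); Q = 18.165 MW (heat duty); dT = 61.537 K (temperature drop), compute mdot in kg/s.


mdot = Q * 1000 / (cp * dT)
mdot = 18.165 * 1000 / (4.2165 * 61.537)
mdot = 70.008 kg/s


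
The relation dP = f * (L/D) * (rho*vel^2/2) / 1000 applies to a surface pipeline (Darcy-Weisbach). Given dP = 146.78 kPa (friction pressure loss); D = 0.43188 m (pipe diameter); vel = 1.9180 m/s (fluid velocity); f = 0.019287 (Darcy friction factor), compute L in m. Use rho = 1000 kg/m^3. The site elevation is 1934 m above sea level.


L = dP*1000*D / (f*rho*vel^2/2)
L = 146.78*1000*0.43188 / (0.019287*1000*1.9180^2/2)
L = 1786.9 m


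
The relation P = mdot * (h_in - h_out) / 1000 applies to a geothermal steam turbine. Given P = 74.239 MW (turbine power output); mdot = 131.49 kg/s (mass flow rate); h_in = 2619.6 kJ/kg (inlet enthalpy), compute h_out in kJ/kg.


h_out = h_in - P * 1000 / mdot
h_out = 2619.6 - 74.239 * 1000 / 131.49
h_out = 2055.0 kJ/kg


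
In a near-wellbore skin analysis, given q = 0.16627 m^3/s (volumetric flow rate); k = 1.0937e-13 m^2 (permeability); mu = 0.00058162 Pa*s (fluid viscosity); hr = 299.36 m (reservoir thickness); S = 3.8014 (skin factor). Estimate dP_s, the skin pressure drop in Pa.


dP_s = S * q * mu / (2*pi*k*hr) / 1000
dP_s = 3.8014 * 0.16627 * 0.00058162 / (2*pi*1.0937e-13*299.36) / 1000
dP_s = 1787.002 kPa
Convert: 1787.002 kPa * 1000.0 = 1.7870e+06 Pa
dP_s = 1.7870e+06 Pa


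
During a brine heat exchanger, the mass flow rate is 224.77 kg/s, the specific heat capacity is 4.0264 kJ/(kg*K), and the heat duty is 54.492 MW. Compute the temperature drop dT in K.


dT = Q * 1000 / (mdot * cp)
dT = 54.492 * 1000 / (224.77 * 4.0264)
dT = 60.211 K


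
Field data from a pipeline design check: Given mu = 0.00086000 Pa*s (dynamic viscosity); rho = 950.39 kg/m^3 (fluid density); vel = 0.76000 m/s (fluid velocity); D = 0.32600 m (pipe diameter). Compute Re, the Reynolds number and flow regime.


Step 1: Re = rho*vel*D/mu = 950.39*0.76*0.326/0.00086 = 2.7380e+05
Step 2: Re = 2.7380e+05 > 4000, so flow is turbulent.
Re = 2.7380e+05 (turbulent)


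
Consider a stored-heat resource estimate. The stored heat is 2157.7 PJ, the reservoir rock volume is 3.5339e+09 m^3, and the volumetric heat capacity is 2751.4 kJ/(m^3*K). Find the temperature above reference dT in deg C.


dT = Q_s * 1e12 / (Vr * rhoc)
dT = 2157.7 * 1e12 / (3.5339e+09 * 2751.4)
dT = 221.9132 K
Convert (temperature difference, 1 K = 1 deg C): 221.9132 K = 221.9132 deg C
dT = 221.91 deg C


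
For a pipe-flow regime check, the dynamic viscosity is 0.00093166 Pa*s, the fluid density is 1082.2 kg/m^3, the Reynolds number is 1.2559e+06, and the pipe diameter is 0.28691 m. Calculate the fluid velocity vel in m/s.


vel = Re * mu / (rho * D)
vel = 1.2559e+06 * 0.00093166 / (1082.2 * 0.28691)
vel = 3.7684 m/s


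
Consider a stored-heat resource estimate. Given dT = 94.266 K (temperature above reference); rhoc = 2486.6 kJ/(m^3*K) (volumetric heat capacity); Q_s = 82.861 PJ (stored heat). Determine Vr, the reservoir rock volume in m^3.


Vr = Q_s * 1e12 / (rhoc * dT)
Vr = 82.861 * 1e12 / (2486.6 * 94.266)
Vr = 3.5350e+08 m^3


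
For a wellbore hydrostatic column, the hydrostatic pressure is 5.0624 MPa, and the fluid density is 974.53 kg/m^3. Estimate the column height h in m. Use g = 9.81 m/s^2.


h = P * 1e6 / (g * rho)
h = 5.0624 * 1e6 / (9.81 * 974.53)
h = 529.53 m


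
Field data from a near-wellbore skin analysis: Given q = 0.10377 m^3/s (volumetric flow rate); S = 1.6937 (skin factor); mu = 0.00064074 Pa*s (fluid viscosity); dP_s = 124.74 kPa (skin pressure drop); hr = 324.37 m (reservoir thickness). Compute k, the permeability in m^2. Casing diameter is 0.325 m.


k = S*q*mu / (2*pi*dP_s*1000*hr)
k = 1.6937*0.10377*0.00064074 / (2*pi*124.74*1000*324.37)
k = 4.4296e-13 m^2


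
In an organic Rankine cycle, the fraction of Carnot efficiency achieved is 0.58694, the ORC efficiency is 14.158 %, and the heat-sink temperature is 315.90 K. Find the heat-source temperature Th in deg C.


Th = Tc / (1 - (eta_orc/100)/f)
Th = 315.90 / (1 - (14.158/100)/0.58694)
Th = 416.3246 K
Convert to deg C: 416.3246 - 273.15 = 143.17 deg C
Th = 143.17 deg C


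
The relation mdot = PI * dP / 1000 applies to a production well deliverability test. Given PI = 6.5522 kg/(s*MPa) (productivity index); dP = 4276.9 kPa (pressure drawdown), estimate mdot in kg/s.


mdot = PI * dP / 1000
mdot = 6.5522 * 4276.9 / 1000
mdot = 28.023 kg/s


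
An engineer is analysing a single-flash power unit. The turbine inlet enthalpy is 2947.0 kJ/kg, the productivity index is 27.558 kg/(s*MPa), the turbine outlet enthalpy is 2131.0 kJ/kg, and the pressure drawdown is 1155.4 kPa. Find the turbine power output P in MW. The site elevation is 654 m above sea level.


Step 1: mdot = PI * dP / 1000 = 27.558 * 1155.4 / 1000 = 31.84051 kg/s
Step 2: P = mdot*(h_in - h_out)/1000 = 31.84051*(2947.0 - 2131.0)/1000 = 25.982 MW
P = 25.982 MW


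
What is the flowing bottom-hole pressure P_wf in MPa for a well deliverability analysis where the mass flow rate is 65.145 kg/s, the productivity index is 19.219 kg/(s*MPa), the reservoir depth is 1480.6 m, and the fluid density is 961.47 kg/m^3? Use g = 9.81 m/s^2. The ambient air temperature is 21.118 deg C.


Step 1: P_i = rho*g*h/1e6 = 961.47*9.81*1480.6/1e6 = 13.96505 MPa
Step 2: P_wf = P_i - mdot/PI = 13.96505 - 65.145/19.219 = 10.575 MPa
P_wf = 10.575 MPa


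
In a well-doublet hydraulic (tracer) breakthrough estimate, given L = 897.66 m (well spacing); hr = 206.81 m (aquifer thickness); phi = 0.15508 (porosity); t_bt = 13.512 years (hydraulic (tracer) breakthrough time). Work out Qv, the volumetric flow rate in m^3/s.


Qv = pi*hr*phi*L^2 / (3*t_bt*365.25*86400)
Qv = pi*206.81*0.15508*897.66^2 / (3*13.512*365.25*86400)
Qv = 0.063468 m^3/s


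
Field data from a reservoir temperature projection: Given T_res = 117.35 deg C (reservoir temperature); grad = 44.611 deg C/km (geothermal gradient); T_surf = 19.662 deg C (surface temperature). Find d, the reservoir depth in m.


d = (T_res - T_surf) / grad * 1000
d = (117.35 - 19.662) / 44.611 * 1000
d = 2189.8 m


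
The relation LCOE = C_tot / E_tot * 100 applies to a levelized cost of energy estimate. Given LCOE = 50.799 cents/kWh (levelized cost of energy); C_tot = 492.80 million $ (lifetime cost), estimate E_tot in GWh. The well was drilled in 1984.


E_tot = C_tot / LCOE * 100
E_tot = 492.80 / 50.799 * 100
E_tot = 970.10 GWh


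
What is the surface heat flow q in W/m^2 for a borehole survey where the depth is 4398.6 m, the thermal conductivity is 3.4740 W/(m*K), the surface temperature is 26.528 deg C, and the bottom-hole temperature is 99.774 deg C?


Step 1: grad = (T_d - T_surf)/d * 1000 = (99.774 - 26.528)/4398.6 * 1000 = 16.65212 deg C/km
Step 2: q = k * grad / 1000 = 3.474 * 16.65212 / 1000 = 0.057849 W/m^2
q = 0.057849 W/m^2


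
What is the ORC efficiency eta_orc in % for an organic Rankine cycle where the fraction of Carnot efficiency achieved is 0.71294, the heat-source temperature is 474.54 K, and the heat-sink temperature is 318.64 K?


eta_orc = (1 - Tc/Th) * f * 100
eta_orc = (1 - 318.64/474.54) * 0.71294 * 100
eta_orc = 23.422 %


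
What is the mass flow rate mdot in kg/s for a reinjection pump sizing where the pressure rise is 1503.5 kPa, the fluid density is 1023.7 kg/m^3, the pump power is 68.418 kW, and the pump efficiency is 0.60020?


mdot = P_pump * rho * eta / dP
mdot = 68.418 * 1023.7 * 0.60020 / 1503.5
mdot = 27.960 kg/s


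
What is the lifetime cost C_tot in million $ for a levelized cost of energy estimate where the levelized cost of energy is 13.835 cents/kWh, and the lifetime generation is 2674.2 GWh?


C_tot = LCOE / 100 * E_tot
C_tot = 13.835 / 100 * 2674.2
C_tot = 369.98 million $


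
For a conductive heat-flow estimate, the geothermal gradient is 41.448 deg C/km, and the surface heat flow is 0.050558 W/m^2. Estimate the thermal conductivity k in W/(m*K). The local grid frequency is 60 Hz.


k = q * 1000 / grad
k = 0.050558 * 1000 / 41.448
k = 1.2198 W/(m*K)


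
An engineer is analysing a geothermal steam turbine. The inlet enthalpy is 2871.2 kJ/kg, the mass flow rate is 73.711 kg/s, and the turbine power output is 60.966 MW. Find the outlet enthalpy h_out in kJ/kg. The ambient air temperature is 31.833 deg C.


h_out = h_in - P * 1000 / mdot
h_out = 2871.2 - 60.966 * 1000 / 73.711
h_out = 2044.1 kJ/kg


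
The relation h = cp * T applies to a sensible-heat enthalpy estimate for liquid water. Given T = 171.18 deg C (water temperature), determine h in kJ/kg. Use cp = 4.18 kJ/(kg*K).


h = cp * T
h = 4.18 * 171.18
h = 715.53 kJ/kg


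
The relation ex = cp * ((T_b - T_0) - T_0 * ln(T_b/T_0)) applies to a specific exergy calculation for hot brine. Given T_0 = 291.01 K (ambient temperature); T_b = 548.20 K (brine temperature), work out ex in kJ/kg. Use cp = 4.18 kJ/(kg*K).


ex = cp * ((T_b - T_0) - T_0 * ln(T_b/T_0))
ex = 4.18 * ((548.20 - 291.01) - 291.01 * ln(548.20/291.01))
ex = 304.72 kJ/kg


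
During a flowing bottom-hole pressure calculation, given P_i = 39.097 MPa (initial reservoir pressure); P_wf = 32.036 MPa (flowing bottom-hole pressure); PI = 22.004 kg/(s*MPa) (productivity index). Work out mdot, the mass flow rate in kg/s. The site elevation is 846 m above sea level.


mdot = (P_i - P_wf) * PI
mdot = (39.097 - 32.036) * 22.004
mdot = 155.37 kg/s


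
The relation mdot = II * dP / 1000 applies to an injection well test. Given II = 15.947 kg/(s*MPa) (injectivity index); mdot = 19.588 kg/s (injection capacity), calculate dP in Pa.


dP = mdot * 1000 / II
dP = 19.588 * 1000 / 15.947
dP = 1228.319 kPa
Convert: 1228.319 kPa * 1000.0 = 1.2283e+06 Pa
dP = 1.2283e+06 Pa


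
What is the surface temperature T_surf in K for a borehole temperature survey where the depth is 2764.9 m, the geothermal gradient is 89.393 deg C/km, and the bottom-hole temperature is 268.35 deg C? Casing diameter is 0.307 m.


T_surf = T_d - grad * d / 1000
T_surf = 268.35 - 89.393 * 2764.9 / 1000
T_surf = 21.18729 deg C
Convert to K: 21.18729 + 273.15 = 294.34 K
T_surf = 294.34 K


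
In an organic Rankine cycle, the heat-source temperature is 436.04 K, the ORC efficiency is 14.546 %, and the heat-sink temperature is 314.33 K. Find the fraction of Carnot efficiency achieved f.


f = (eta_orc/100) / (1 - Tc/Th)
f = (14.546/100) / (1 - 314.33/436.04)
f = 0.52113


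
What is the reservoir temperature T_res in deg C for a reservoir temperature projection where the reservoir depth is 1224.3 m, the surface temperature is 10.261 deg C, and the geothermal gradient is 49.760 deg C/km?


T_res = T_surf + grad * d / 1000
T_res = 10.261 + 49.760 * 1224.3 / 1000
T_res = 71.182 deg C


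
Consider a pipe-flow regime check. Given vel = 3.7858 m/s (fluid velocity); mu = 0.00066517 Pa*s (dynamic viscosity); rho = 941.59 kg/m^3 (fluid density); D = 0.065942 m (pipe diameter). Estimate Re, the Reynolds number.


Re = rho * vel * D / mu
Re = 941.59 * 3.7858 * 0.065942 / 0.00066517
Re = 3.5339e+05


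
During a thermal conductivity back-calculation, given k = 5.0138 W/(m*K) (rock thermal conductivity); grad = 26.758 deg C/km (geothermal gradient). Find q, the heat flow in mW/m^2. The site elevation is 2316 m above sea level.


q = k * grad / 1000
q = 5.0138 * 26.758 / 1000
q = 0.1341593 W/m^2
Convert: 0.1341593 W/m^2 * 1000.0 = 134.16 mW/m^2
q = 134.16 mW/m^2


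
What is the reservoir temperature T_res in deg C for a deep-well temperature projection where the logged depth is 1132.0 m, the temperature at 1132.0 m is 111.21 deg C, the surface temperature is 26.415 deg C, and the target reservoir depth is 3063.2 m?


Step 1: grad = (T_d1 - T_surf)/d1 * 1000 = (111.21 - 26.415)/1132.0 * 1000 = 74.90724 deg C/km
Step 2: T_res = T_surf + grad*d2/1000 = 26.415 + 74.90724*3063.2/1000 = 255.87 deg C
T_res = 255.87 deg C


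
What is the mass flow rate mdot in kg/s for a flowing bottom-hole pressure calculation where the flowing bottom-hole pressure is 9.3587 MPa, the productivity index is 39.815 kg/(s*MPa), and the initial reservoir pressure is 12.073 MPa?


mdot = (P_i - P_wf) * PI
mdot = (12.073 - 9.3587) * 39.815
mdot = 108.07 kg/s


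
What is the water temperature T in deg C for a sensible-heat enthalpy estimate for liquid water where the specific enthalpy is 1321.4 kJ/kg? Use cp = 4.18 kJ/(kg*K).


T = h / cp
T = 1321.4 / 4.18
T = 316.12 deg C


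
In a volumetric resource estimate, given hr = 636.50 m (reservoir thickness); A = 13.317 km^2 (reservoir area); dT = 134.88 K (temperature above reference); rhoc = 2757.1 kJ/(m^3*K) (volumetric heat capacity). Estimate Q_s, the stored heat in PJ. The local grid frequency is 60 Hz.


Step 1: Vr = A*1e6*hr = 13.317*1e6*636.5 = 8.476270e+09 m^3
Step 2: Q_s = Vr*rhoc*dT/1e12 = 8.476270e+09*2757.1*134.88/1e12 = 3152.1 PJ
Q_s = 3152.1 PJ


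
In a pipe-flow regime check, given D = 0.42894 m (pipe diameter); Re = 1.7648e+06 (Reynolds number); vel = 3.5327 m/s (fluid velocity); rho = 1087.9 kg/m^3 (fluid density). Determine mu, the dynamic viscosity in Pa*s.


mu = rho * vel * D / Re
mu = 1087.9 * 3.5327 * 0.42894 / 1.7648e+06
mu = 0.00093411 Pa*s


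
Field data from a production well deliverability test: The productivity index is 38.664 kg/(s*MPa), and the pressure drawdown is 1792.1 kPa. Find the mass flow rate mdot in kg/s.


mdot = PI * dP / 1000
mdot = 38.664 * 1792.1 / 1000
mdot = 69.290 kg/s


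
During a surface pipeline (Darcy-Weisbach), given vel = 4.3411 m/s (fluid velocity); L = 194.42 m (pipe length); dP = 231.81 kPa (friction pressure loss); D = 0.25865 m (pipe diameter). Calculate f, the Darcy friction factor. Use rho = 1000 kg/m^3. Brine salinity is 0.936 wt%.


f = dP*1000 / ((L/D)*(rho*vel^2/2))
f = 231.81*1000 / ((194.42/0.25865)*(1000*4.3411^2/2))
f = 0.032729


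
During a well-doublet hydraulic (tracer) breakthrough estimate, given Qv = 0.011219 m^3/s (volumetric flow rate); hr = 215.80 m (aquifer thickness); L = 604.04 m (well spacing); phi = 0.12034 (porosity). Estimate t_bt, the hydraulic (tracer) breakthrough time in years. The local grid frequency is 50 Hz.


t_bt = pi * hr * phi * L^2 / (3 * Qv) / (365.25*86400)
t_bt = pi * 215.80 * 0.12034 * 604.04^2 / (3 * 0.011219) / (365.25*86400)
t_bt = 28.026 years


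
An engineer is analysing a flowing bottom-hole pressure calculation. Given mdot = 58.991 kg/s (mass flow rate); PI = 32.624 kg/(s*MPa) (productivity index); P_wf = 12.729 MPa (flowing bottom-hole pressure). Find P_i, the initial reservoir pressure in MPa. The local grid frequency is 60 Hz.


P_i = P_wf + mdot / PI
P_i = 12.729 + 58.991 / 32.624
P_i = 14.537 MPa


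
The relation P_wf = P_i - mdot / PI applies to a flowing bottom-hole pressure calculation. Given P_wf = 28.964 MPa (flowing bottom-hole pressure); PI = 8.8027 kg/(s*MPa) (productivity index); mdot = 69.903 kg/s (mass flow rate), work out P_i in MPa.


P_i = P_wf + mdot / PI
P_i = 28.964 + 69.903 / 8.8027
P_i = 36.905 MPa


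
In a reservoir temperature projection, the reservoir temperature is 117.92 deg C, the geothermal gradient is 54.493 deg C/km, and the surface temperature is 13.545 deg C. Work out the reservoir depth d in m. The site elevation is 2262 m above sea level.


d = (T_res - T_surf) / grad * 1000
d = (117.92 - 13.545) / 54.493 * 1000
d = 1915.4 m


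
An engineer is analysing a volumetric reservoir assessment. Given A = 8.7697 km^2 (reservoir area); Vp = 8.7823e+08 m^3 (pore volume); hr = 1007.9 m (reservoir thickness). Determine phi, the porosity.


phi = Vp / (A * 1e6 * hr)
phi = 8.7823e+08 / (8.7697 * 1e6 * 1007.9)
phi = 0.099359


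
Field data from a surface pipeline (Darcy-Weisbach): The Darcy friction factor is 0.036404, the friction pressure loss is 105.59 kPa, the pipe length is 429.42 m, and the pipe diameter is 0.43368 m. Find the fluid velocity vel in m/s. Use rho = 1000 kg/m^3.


vel = sqrt(dP*1000*2*D / (f*L*rho))
vel = sqrt(105.59*1000*2*0.43368 / (0.036404*429.42*1000))
vel = 2.4204 m/s


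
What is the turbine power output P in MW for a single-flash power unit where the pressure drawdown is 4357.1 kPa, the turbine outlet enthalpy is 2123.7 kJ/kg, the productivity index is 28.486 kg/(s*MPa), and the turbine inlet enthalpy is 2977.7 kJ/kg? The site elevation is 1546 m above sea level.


Step 1: mdot = PI * dP / 1000 = 28.486 * 4357.1 / 1000 = 124.1164 kg/s
Step 2: P = mdot*(h_in - h_out)/1000 = 124.1164*(2977.7 - 2123.7)/1000 = 106.00 MW
P = 106.00 MW


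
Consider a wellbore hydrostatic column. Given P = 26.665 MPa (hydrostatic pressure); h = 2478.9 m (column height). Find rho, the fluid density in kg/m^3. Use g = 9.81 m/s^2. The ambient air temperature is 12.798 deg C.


rho = P * 1e6 / (g * h)
rho = 26.665 * 1e6 / (9.81 * 2478.9)
rho = 1096.5 kg/m^3


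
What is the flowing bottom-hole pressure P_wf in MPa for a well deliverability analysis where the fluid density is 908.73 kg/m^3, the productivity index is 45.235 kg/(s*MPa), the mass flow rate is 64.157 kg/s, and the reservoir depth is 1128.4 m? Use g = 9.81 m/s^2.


Step 1: P_i = rho*g*h/1e6 = 908.73*9.81*1128.4/1e6 = 10.05928 MPa
Step 2: P_wf = P_i - mdot/PI = 10.05928 - 64.157/45.235 = 8.6410 MPa
P_wf = 8.6410 MPa


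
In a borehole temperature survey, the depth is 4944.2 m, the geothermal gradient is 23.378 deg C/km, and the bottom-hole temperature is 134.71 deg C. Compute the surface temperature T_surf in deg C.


T_surf = T_d - grad * d / 1000
T_surf = 134.71 - 23.378 * 4944.2 / 1000
T_surf = 19.124 deg C


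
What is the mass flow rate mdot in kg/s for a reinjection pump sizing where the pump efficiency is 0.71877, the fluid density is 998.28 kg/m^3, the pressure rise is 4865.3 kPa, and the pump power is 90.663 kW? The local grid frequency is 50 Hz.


mdot = P_pump * rho * eta / dP
mdot = 90.663 * 998.28 * 0.71877 / 4865.3
mdot = 13.371 kg/s


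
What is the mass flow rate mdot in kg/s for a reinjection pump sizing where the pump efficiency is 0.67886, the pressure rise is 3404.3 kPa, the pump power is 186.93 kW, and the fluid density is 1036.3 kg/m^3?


mdot = P_pump * rho * eta / dP
mdot = 186.93 * 1036.3 * 0.67886 / 3404.3
mdot = 38.629 kg/s


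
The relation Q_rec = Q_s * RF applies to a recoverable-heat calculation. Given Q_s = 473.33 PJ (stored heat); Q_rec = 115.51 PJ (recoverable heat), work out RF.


RF = Q_rec / Q_s
RF = 115.51 / 473.33
RF = 0.24404


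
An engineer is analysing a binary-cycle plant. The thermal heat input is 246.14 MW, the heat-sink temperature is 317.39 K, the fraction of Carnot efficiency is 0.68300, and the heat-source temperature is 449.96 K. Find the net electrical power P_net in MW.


Step 1: eta = (1 - Tc/Th)*f = (1 - 317.39/449.96)*0.683 = 0.2012297
Step 2: P_net = eta * Q_in = 0.2012297 * 246.14 = 49.531 MW
P_net = 49.531 MW


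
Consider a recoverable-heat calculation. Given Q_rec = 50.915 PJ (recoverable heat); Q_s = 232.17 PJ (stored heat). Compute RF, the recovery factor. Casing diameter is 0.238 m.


RF = Q_rec / Q_s
RF = 50.915 / 232.17
RF = 0.21930


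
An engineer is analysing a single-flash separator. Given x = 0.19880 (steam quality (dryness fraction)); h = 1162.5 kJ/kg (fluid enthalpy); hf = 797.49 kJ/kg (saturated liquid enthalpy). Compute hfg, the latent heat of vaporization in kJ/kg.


hfg = (h - hf) / x
hfg = (1162.5 - 797.49) / 0.19880
hfg = 1836.1 kJ/kg


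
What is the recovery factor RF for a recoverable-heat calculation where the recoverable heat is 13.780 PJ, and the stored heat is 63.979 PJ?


RF = Q_rec / Q_s
RF = 13.780 / 63.979
RF = 0.21538


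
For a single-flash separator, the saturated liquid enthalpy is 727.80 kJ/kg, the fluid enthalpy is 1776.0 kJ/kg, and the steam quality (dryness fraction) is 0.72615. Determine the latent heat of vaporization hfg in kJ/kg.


hfg = (h - hf) / x
hfg = (1776.0 - 727.80) / 0.72615
hfg = 1443.5 kJ/kg


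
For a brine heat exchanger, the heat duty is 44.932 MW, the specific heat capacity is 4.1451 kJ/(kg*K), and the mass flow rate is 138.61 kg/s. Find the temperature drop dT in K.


dT = Q * 1000 / (mdot * cp)
dT = 44.932 * 1000 / (138.61 * 4.1451)
dT = 78.203 K


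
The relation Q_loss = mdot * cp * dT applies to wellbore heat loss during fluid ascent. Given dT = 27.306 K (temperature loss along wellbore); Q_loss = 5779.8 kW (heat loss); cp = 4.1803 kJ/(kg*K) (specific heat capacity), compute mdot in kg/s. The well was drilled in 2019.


mdot = Q_loss / (cp * dT)
mdot = 5779.8 / (4.1803 * 27.306)
mdot = 50.635 kg/s


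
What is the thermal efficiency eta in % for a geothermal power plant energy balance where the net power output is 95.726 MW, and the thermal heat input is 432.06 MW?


eta = W_net / Q_in * 100
eta = 95.726 / 432.06 * 100
eta = 22.156 %


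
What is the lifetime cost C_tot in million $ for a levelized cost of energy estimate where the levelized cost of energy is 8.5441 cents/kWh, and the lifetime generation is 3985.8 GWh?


C_tot = LCOE / 100 * E_tot
C_tot = 8.5441 / 100 * 3985.8
C_tot = 340.55 million $


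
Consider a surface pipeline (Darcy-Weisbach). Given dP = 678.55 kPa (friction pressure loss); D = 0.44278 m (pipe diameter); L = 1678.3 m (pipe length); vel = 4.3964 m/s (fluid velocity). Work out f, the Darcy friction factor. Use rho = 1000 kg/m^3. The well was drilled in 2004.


f = dP*1000 / ((L/D)*(rho*vel^2/2))
f = 678.55*1000 / ((1678.3/0.44278)*(1000*4.3964^2/2))
f = 0.018524


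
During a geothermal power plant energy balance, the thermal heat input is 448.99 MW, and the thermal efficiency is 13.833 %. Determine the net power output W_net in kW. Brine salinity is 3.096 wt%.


W_net = eta / 100 * Q_in
W_net = 13.833 / 100 * 448.99
W_net = 62.10879 MW
Convert: 62.10879 MW * 1000.0 = 62109 kW
W_net = 62109 kW


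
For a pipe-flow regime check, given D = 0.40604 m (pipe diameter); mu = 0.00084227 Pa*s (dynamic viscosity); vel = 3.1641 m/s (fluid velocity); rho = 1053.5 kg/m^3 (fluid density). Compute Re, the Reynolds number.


Re = rho * vel * D / mu
Re = 1053.5 * 3.1641 * 0.40604 / 0.00084227
Re = 1.6069e+06


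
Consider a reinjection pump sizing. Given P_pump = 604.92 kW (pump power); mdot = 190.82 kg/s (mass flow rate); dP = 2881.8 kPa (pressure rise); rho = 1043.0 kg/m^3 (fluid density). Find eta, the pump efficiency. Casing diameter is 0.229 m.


eta = mdot * dP / (rho * P_pump)
eta = 190.82 * 2881.8 / (1043.0 * 604.92)
eta = 0.87158


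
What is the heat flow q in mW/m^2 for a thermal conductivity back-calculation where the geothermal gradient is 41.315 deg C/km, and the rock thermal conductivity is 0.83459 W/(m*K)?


q = k * grad / 1000
q = 0.83459 * 41.315 / 1000
q = 0.03448109 W/m^2
Convert: 0.03448109 W/m^2 * 1000.0 = 34.481 mW/m^2
q = 34.481 mW/m^2


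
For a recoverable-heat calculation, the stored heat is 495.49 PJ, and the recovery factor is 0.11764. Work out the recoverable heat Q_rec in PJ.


Q_rec = Q_s * RF
Q_rec = 495.49 * 0.11764
Q_rec = 58.289 PJ


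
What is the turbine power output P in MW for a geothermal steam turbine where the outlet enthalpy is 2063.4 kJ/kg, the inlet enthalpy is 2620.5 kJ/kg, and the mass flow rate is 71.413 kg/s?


P = mdot * (h_in - h_out) / 1000
P = 71.413 * (2620.5 - 2063.4) / 1000
P = 39.784 MW


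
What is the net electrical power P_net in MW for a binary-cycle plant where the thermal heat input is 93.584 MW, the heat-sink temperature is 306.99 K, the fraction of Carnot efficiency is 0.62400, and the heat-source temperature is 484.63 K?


Step 1: eta = (1 - Tc/Th)*f = (1 - 306.99/484.63)*0.624 = 0.2287257
Step 2: P_net = eta * Q_in = 0.2287257 * 93.584 = 21.405 MW
P_net = 21.405 MW


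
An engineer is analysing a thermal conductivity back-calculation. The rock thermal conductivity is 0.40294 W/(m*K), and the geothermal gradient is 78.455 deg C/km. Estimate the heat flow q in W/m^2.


q = k * grad / 1000
q = 0.40294 * 78.455 / 1000
q = 0.031613 W/m^2


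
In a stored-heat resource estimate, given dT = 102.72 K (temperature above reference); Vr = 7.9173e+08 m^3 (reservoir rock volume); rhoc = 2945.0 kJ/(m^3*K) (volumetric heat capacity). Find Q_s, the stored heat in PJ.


Q_s = Vr * rhoc * dT / 1e12
Q_s = 7.9173e+08 * 2945.0 * 102.72 / 1e12
Q_s = 239.51 PJ


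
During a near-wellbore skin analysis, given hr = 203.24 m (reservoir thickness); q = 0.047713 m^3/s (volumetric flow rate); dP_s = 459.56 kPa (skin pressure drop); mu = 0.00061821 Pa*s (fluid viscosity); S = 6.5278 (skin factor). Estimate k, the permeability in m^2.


k = S*q*mu / (2*pi*dP_s*1000*hr)
k = 6.5278*0.047713*0.00061821 / (2*pi*459.56*1000*203.24)
k = 3.2810e-13 m^2


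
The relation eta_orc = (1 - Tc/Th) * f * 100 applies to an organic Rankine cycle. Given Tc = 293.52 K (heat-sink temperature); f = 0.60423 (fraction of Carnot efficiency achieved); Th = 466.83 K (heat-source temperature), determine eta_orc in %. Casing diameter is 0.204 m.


eta_orc = (1 - Tc/Th) * f * 100
eta_orc = (1 - 293.52/466.83) * 0.60423 * 100
eta_orc = 22.432 %


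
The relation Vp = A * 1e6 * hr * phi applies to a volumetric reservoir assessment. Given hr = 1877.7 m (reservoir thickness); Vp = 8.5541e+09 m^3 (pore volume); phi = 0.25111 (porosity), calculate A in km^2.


A = Vp / (1e6 * hr * phi)
A = 8.5541e+09 / (1e6 * 1877.7 * 0.25111)
A = 18.142 km^2


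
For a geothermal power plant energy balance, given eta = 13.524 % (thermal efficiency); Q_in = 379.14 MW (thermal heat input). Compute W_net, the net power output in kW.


W_net = eta / 100 * Q_in
W_net = 13.524 / 100 * 379.14
W_net = 51.27489 MW
Convert: 51.27489 MW * 1000.0 = 51275 kW
W_net = 51275 kW


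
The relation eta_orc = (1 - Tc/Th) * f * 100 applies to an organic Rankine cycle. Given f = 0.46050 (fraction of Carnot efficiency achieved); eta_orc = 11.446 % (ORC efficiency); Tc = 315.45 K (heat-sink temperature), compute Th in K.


Th = Tc / (1 - (eta_orc/100)/f)
Th = 315.45 / (1 - (11.446/100)/0.46050)
Th = 419.79 K


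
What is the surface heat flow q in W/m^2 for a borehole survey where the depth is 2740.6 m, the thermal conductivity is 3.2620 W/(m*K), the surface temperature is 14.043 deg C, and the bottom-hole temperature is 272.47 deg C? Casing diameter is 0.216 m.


Step 1: grad = (T_d - T_surf)/d * 1000 = (272.47 - 14.043)/2740.6 * 1000 = 94.29577 deg C/km
Step 2: q = k * grad / 1000 = 3.262 * 94.29577 / 1000 = 0.30759 W/m^2
q = 0.30759 W/m^2


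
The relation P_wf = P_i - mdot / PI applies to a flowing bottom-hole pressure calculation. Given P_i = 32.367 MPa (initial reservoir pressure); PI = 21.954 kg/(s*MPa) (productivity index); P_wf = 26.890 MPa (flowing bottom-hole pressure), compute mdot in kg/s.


mdot = (P_i - P_wf) * PI
mdot = (32.367 - 26.890) * 21.954
mdot = 120.24 kg/s


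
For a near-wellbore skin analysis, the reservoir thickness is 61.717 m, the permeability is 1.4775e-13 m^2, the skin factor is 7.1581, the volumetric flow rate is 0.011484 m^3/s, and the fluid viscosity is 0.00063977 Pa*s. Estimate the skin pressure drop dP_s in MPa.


dP_s = S * q * mu / (2*pi*k*hr) / 1000
dP_s = 7.1581 * 0.011484 * 0.00063977 / (2*pi*1.4775e-13*61.717) / 1000
dP_s = 917.9154 kPa
Convert: 917.9154 kPa * 0.001 = 0.91792 MPa
dP_s = 0.91792 MPa


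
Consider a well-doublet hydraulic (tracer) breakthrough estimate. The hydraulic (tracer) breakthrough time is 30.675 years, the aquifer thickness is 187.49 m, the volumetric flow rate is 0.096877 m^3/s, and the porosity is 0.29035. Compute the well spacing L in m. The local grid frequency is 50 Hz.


L = sqrt(t_bt*365.25*86400*3*Qv / (pi*hr*phi))
L = sqrt(30.675*365.25*86400*3*0.096877 / (pi*187.49*0.29035))
L = 1282.6 m


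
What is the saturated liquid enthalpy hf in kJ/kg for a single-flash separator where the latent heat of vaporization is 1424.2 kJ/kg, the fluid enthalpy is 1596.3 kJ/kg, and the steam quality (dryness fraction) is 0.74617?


hf = h - x * hfg
hf = 1596.3 - 0.74617 * 1424.2
hf = 533.60 kJ/kg


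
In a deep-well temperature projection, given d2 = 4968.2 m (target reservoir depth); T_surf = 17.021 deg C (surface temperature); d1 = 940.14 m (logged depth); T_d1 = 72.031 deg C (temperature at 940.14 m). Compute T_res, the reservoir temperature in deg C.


Step 1: grad = (T_d1 - T_surf)/d1 * 1000 = (72.031 - 17.021)/940.14 * 1000 = 58.51256 deg C/km
Step 2: T_res = T_surf + grad*d2/1000 = 17.021 + 58.51256*4968.2/1000 = 307.72 deg C
T_res = 307.72 deg C


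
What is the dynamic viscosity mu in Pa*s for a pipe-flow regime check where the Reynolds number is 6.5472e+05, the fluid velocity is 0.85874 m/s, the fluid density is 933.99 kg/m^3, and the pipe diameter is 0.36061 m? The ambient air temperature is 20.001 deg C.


mu = rho * vel * D / Re
mu = 933.99 * 0.85874 * 0.36061 / 6.5472e+05
mu = 0.00044176 Pa*s


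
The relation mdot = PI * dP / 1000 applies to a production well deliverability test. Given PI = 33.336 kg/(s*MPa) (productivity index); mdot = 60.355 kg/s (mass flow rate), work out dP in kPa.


dP = mdot * 1000 / PI
dP = 60.355 * 1000 / 33.336
dP = 1810.5 kPa


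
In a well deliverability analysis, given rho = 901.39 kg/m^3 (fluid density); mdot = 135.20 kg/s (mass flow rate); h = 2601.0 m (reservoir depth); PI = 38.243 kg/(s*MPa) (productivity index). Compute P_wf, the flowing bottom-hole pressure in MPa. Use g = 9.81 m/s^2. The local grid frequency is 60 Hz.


Step 1: P_i = rho*g*h/1e6 = 901.39*9.81*2601.0/1e6 = 22.99970 MPa
Step 2: P_wf = P_i - mdot/PI = 22.99970 - 135.2/38.243 = 19.464 MPa
P_wf = 19.464 MPa


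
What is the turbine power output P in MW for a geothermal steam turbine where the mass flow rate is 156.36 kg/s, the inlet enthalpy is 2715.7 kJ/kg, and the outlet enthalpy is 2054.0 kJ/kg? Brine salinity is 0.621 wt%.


P = mdot * (h_in - h_out) / 1000
P = 156.36 * (2715.7 - 2054.0) / 1000
P = 103.46 MW


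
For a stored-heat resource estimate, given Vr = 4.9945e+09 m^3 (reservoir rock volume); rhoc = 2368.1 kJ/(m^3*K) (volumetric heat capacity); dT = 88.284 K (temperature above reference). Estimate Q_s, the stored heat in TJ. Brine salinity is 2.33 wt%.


Q_s = Vr * rhoc * dT / 1e12
Q_s = 4.9945e+09 * 2368.1 * 88.284 / 1e12
Q_s = 1044.177 PJ
Convert: 1044.177 PJ * 1000.0 = 1.0442e+06 TJ
Q_s = 1.0442e+06 TJ


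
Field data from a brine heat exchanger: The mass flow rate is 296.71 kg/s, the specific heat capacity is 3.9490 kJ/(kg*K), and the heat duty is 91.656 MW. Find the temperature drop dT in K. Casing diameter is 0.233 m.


dT = Q * 1000 / (mdot * cp)
dT = 91.656 * 1000 / (296.71 * 3.9490)
dT = 78.224 K


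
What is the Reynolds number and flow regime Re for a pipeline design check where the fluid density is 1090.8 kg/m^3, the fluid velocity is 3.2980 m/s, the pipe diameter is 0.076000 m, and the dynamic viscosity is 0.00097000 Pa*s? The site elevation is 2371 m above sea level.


Step 1: Re = rho*vel*D/mu = 1090.8*3.298*0.076/0.00097 = 2.8186e+05
Step 2: Re = 2.8186e+05 > 4000, so flow is turbulent.
Re = 2.8186e+05 (turbulent)


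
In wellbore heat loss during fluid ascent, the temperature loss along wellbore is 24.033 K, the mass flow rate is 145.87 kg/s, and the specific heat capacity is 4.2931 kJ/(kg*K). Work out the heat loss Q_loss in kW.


Q_loss = mdot * cp * dT
Q_loss = 145.87 * 4.2931 * 24.033
Q_loss = 15050 kW


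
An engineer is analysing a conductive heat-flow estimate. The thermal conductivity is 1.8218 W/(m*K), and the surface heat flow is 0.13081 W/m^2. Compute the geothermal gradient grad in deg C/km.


grad = q * 1000 / k
grad = 0.13081 * 1000 / 1.8218
grad = 71.803 deg C/km


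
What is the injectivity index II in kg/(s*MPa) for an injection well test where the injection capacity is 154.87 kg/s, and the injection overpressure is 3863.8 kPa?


II = mdot * 1000 / dP
II = 154.87 * 1000 / 3863.8
II = 40.082 kg/(s*MPa)


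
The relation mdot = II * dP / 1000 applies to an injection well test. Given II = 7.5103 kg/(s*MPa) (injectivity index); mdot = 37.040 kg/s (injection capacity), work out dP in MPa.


dP = mdot * 1000 / II
dP = 37.040 * 1000 / 7.5103
dP = 4931.894 kPa
Convert: 4931.894 kPa * 0.001 = 4.9319 MPa
dP = 4.9319 MPa


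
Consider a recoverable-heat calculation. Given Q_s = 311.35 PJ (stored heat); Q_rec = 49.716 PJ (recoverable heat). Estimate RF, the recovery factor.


RF = Q_rec / Q_s
RF = 49.716 / 311.35
RF = 0.15968
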